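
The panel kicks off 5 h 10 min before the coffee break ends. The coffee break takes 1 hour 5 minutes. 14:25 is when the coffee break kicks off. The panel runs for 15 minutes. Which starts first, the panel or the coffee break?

The coffee break ends at 14:25 + 65 min = 15:30.
The panel starts at 15:30 − 310 min = 10:20.
The panel starts at 10:20 and the coffee break starts at 14:25, so the panel is first.

the panel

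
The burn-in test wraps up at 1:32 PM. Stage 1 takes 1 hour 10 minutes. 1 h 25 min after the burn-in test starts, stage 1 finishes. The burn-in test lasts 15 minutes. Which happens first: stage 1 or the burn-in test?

the burn-in test

The burn-in test starts at 1:32 PM − 15 min = 1:17 PM.
Stage 1 ends at 1:17 PM + 85 min = 2:42 PM.
Stage 1 starts at 2:42 PM − 70 min = 1:32 PM.
Stage 1 starts at 1:32 PM and the burn-in test starts at 1:17 PM, so the burn-in test is first.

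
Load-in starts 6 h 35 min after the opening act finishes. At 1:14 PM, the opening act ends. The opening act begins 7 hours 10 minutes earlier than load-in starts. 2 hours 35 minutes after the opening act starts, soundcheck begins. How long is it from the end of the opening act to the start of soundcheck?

120 minutes

Load-in starts at 1:14 PM + 395 min = 7:49 PM.
The opening act starts at 7:49 PM − 430 min = 12:39 PM.
Soundcheck starts at 12:39 PM + 155 min = 3:14 PM.
From 1:14 PM to 3:14 PM is 120 minutes.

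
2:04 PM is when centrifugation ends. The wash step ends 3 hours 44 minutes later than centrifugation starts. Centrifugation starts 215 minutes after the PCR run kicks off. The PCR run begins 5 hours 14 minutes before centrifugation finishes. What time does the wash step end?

The PCR run starts at 2:04 PM − 314 min = 8:50 AM.
Centrifugation starts at 8:50 AM + 215 min = 12:25 PM.
The wash step ends at 12:25 PM + 224 min = 4:09 PM.

4:09 PM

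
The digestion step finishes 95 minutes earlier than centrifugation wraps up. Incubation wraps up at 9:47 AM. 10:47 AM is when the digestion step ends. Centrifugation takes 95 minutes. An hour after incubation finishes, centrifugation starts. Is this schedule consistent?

Centrifugation starts at 9:47 AM + 60 min = 10:47 AM.
Centrifugation ends at 10:47 AM + 95 min = 12:22 PM.
The digestion step ends at 12:22 PM − 95 min = 10:47 AM.
That matches the stated 10:47 AM, so the schedule is consistent.

Yes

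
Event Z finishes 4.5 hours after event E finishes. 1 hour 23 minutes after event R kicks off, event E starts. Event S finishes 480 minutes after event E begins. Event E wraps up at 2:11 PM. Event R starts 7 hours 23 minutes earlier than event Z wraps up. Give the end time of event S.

8:41 PM

Event Z ends at 2:11 PM + 270 min = 6:41 PM.
Event R starts at 6:41 PM − 443 min = 11:18 AM.
Event E starts at 11:18 AM + 83 min = 12:41 PM.
Event S ends at 12:41 PM + 480 min = 8:41 PM.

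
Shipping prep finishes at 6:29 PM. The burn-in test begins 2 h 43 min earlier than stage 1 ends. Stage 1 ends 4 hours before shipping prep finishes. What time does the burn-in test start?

Stage 1 ends at 6:29 PM − 240 min = 2:29 PM.
The burn-in test starts at 2:29 PM − 163 min = 11:46 AM.

11:46 AM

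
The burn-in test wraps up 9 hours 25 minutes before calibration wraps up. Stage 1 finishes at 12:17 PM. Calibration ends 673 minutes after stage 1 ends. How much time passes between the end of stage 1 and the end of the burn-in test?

1 hour 48 minutes

Calibration ends at 12:17 PM + 673 min = 11:30 PM.
The burn-in test ends at 11:30 PM − 565 min = 2:05 PM.
From 12:17 PM to 2:05 PM is 1 hour 48 minutes.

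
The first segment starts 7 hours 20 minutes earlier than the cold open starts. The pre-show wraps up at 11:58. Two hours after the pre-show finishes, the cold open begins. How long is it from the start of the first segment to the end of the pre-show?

5 h 20 min

The cold open starts at 11:58 + 120 min = 13:58.
The first segment starts at 13:58 − 440 min = 06:38.
From 06:38 to 11:58 is 5 h 20 min.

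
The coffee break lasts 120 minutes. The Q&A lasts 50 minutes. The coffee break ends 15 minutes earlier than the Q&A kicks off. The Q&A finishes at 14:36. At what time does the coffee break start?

The Q&A starts at 14:36 − 50 min = 13:46.
The coffee break ends at 13:46 − 15 min = 13:31.
The coffee break starts at 13:31 − 120 min = 11:31.

11:31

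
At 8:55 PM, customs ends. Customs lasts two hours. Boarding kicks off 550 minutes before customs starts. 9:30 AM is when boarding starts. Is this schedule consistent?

Customs starts at 8:55 PM − 120 min = 6:55 PM.
Boarding starts at 6:55 PM − 550 min = 9:45 AM.
But boarding is also said to start at 9:30 AM — a 15-minute conflict.

No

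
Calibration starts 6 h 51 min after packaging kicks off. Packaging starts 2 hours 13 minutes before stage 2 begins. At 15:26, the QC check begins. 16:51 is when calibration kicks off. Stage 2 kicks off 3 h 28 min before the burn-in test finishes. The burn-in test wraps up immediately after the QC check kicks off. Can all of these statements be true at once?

The burn-in test ends at 15:26.
Stage 2 starts at 15:26 − 208 min = 11:58.
Packaging starts at 11:58 − 133 min = 09:45.
Calibration starts at 09:45 + 411 min = 16:36.
But calibration is also said to start at 16:51 — a 15-minute conflict.

No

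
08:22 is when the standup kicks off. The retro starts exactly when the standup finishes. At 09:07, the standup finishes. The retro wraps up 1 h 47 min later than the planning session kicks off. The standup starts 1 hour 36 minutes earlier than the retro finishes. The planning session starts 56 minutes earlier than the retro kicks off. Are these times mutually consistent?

The retro starts at 09:07.
The planning session starts at 09:07 − 56 min = 08:11.
The retro ends at 08:11 + 107 min = 09:58.
The standup starts at 09:58 − 96 min = 08:22.
That matches the stated 08:22, so the schedule is consistent.

Yes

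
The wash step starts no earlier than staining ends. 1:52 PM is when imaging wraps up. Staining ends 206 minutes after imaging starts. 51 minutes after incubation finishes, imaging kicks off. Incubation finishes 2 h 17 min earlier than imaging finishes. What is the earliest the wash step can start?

3:52 PM

Incubation ends at 1:52 PM − 137 min = 11:35 AM.
Imaging starts at 11:35 AM + 51 min = 12:26 PM.
Staining ends at 12:26 PM + 206 min = 3:52 PM.
The wash step is bounded by staining, so the earliest it can start is 3:52 PM.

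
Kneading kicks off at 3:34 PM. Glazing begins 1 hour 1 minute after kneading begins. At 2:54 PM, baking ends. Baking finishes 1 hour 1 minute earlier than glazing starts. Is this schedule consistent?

No

Glazing starts at 3:34 PM + 61 min = 4:35 PM.
Baking ends at 4:35 PM − 61 min = 3:34 PM.
But baking is also said to end at 2:54 PM — a 40-minute conflict.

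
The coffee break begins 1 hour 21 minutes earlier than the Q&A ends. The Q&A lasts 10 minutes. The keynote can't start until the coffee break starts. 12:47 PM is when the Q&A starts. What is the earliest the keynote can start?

11:36 AM

The Q&A ends at 12:47 PM + 10 min = 12:57 PM.
The coffee break starts at 12:57 PM − 81 min = 11:36 AM.
The keynote is bounded by the coffee break, so the earliest it can start is 11:36 AM.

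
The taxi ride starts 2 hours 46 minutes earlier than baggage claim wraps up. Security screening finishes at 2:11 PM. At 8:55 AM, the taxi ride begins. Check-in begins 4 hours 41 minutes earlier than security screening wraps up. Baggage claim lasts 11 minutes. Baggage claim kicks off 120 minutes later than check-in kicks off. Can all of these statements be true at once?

Check-in starts at 2:11 PM − 281 min = 9:30 AM.
Baggage claim starts at 9:30 AM + 120 min = 11:30 AM.
Baggage claim ends at 11:30 AM + 11 min = 11:41 AM.
The taxi ride starts at 11:41 AM − 166 min = 8:55 AM.
That matches the stated 8:55 AM, so the schedule is consistent.

Yes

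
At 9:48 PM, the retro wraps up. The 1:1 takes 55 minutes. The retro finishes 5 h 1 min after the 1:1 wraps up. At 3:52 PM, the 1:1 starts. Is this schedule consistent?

Yes

The 1:1 ends at 3:52 PM + 55 min = 4:47 PM.
The retro ends at 4:47 PM + 301 min = 9:48 PM.
That matches the stated 9:48 PM, so the schedule is consistent.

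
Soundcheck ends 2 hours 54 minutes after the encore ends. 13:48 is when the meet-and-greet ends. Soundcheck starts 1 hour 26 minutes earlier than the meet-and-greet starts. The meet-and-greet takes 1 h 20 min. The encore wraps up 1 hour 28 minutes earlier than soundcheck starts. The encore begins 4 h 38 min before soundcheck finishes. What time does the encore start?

The meet-and-greet starts at 13:48 − 80 min = 12:28.
Soundcheck starts at 12:28 − 86 min = 11:02.
The encore ends at 11:02 − 88 min = 09:34.
Soundcheck ends at 09:34 + 174 min = 12:28.
The encore starts at 12:28 − 278 min = 07:50.

07:50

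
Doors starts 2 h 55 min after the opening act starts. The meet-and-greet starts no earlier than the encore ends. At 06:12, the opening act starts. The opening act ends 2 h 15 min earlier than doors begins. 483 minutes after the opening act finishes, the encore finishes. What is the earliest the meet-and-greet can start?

Doors starts at 06:12 + 175 min = 09:07.
The opening act ends at 09:07 − 135 min = 06:52.
The encore ends at 06:52 + 483 min = 14:55.
The meet-and-greet is bounded by the encore, so the earliest it can start is 14:55.

14:55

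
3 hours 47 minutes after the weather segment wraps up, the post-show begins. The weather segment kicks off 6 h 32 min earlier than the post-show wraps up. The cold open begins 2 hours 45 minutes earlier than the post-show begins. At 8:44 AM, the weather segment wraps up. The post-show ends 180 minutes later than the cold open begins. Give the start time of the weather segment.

6:14 AM

The post-show starts at 8:44 AM + 227 min = 12:31 PM.
The cold open starts at 12:31 PM − 165 min = 9:46 AM.
The post-show ends at 9:46 AM + 180 min = 12:46 PM.
The weather segment starts at 12:46 PM − 392 min = 6:14 AM.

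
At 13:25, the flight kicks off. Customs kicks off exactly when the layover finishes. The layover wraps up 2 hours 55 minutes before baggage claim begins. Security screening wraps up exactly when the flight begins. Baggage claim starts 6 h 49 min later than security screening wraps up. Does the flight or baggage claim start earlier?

Security screening ends at 13:25.
Baggage claim starts at 13:25 + 409 min = 20:14.
The flight starts at 13:25 and baggage claim starts at 20:14, so the flight is first.

the flight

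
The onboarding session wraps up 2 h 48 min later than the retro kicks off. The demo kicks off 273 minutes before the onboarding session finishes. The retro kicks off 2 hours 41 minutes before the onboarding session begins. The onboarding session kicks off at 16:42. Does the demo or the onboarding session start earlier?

The retro starts at 16:42 − 161 min = 14:01.
The onboarding session ends at 14:01 + 168 min = 16:49.
The demo starts at 16:49 − 273 min = 12:16.
The demo starts at 12:16 and the onboarding session starts at 16:42, so the demo is first.

the demo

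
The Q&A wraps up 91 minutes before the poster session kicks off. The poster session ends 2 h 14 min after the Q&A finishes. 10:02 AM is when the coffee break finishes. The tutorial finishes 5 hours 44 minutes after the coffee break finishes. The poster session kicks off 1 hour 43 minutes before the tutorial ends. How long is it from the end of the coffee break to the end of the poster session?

4 hours 44 minutes

The tutorial ends at 10:02 AM + 344 min = 3:46 PM.
The poster session starts at 3:46 PM − 103 min = 2:03 PM.
The Q&A ends at 2:03 PM − 91 min = 12:32 PM.
The poster session ends at 12:32 PM + 134 min = 2:46 PM.
From 10:02 AM to 2:46 PM is 4 hours 44 minutes.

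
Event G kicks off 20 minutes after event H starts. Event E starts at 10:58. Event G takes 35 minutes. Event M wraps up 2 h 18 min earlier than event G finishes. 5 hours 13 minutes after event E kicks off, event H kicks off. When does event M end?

14:48

Event H starts at 10:58 + 313 min = 16:11.
Event G starts at 16:11 + 20 min = 16:31.
Event G ends at 16:31 + 35 min = 17:06.
Event M ends at 17:06 − 138 min = 14:48.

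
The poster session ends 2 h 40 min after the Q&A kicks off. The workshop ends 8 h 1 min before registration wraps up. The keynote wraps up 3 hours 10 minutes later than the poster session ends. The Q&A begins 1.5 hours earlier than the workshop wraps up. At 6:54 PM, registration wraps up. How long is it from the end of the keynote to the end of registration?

The workshop ends at 6:54 PM − 481 min = 10:53 AM.
The Q&A starts at 10:53 AM − 90 min = 9:23 AM.
The poster session ends at 9:23 AM + 160 min = 12:03 PM.
The keynote ends at 12:03 PM + 190 min = 3:13 PM.
From 3:13 PM to 6:54 PM is 221 minutes.

221 minutes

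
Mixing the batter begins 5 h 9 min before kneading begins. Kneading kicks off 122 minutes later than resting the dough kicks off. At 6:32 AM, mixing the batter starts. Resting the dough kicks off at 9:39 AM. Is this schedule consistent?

Kneading starts at 9:39 AM + 122 min = 11:41 AM.
Mixing the batter starts at 11:41 AM − 309 min = 6:32 AM.
That matches the stated 6:32 AM, so the schedule is consistent.

Yes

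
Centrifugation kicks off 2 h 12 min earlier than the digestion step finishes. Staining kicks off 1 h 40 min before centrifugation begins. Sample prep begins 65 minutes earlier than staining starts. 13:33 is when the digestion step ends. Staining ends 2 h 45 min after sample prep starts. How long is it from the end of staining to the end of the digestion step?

Centrifugation starts at 13:33 − 132 min = 11:21.
Staining starts at 11:21 − 100 min = 09:41.
Sample prep starts at 09:41 − 65 min = 08:36.
Staining ends at 08:36 + 165 min = 11:21.
From 11:21 to 13:33 is 2 hours 12 minutes.

2 hours 12 minutes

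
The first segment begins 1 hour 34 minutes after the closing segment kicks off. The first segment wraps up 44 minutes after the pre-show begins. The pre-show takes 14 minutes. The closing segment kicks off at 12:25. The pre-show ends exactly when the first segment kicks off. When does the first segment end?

The first segment starts at 12:25 + 94 min = 13:59.
So the pre-show ends at 13:59.
The pre-show starts at 13:59 − 14 min = 13:45.
The first segment ends at 13:45 + 44 min = 14:29.

14:29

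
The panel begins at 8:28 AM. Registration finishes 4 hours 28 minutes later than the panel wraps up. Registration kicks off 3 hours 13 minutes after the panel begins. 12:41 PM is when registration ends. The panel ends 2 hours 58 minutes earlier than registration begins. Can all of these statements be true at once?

No

Registration starts at 8:28 AM + 193 min = 11:41 AM.
The panel ends at 11:41 AM − 178 min = 8:43 AM.
Registration ends at 8:43 AM + 268 min = 1:11 PM.
But registration is also said to end at 12:41 PM — a 30-minute conflict.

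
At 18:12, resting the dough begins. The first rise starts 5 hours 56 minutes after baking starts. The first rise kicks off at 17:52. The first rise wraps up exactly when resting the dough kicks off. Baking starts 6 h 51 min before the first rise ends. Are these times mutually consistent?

No

The first rise ends at 18:12.
Baking starts at 18:12 − 411 min = 11:21.
The first rise starts at 11:21 + 356 min = 17:17.
But the first rise is also said to start at 17:52 — a 35-minute conflict.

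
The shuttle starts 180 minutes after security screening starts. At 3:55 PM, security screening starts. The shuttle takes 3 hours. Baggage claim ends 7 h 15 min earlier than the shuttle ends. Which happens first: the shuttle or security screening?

The shuttle starts at 3:55 PM + 180 min = 6:55 PM.
The shuttle starts at 6:55 PM and security screening starts at 3:55 PM, so security screening is first.

security screening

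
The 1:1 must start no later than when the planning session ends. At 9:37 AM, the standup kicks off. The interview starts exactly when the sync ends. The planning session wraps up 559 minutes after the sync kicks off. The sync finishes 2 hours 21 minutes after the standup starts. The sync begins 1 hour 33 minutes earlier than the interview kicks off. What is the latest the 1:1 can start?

The sync ends at 9:37 AM + 141 min = 11:58 AM.
So the interview starts at 11:58 AM.
The sync starts at 11:58 AM − 93 min = 10:25 AM.
The planning session ends at 10:25 AM + 559 min = 7:44 PM.
The 1:1 is bounded by the planning session, so the latest it can start is 7:44 PM.

7:44 PM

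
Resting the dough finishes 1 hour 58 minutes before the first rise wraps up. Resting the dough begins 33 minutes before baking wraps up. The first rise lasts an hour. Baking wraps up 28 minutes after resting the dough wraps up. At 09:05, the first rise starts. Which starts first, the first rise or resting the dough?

resting the dough

The first rise ends at 09:05 + 60 min = 10:05.
Resting the dough ends at 10:05 − 118 min = 08:07.
Baking ends at 08:07 + 28 min = 08:35.
Resting the dough starts at 08:35 − 33 min = 08:02.
The first rise starts at 09:05 and resting the dough starts at 08:02, so resting the dough is first.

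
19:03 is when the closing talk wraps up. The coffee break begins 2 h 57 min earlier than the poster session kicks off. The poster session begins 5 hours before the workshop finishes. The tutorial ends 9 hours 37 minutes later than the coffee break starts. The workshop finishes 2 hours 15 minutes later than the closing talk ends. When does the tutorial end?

The workshop ends at 19:03 + 135 min = 21:18.
The poster session starts at 21:18 − 300 min = 16:18.
The coffee break starts at 16:18 − 177 min = 13:21.
The tutorial ends at 13:21 + 577 min = 22:58.

22:58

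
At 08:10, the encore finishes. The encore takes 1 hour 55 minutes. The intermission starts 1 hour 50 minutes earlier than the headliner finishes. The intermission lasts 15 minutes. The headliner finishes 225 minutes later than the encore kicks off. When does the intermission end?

The encore starts at 08:10 − 115 min = 06:15.
The headliner ends at 06:15 + 225 min = 10:00.
The intermission starts at 10:00 − 110 min = 08:10.
The intermission ends at 08:10 + 15 min = 08:25.

08:25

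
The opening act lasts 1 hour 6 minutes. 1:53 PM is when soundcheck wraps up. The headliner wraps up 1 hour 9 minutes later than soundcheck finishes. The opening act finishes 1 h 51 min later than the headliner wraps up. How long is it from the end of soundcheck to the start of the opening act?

1 hour 54 minutes

The headliner ends at 1:53 PM + 69 min = 3:02 PM.
The opening act ends at 3:02 PM + 111 min = 4:53 PM.
The opening act starts at 4:53 PM − 66 min = 3:47 PM.
From 1:53 PM to 3:47 PM is 1 hour 54 minutes.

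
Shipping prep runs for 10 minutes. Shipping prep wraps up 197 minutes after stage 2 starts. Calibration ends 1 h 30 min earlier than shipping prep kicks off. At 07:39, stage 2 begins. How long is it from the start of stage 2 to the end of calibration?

Shipping prep ends at 07:39 + 197 min = 10:56.
Shipping prep starts at 10:56 − 10 min = 10:46.
Calibration ends at 10:46 − 90 min = 09:16.
From 07:39 to 09:16 is 1 h 37 min.

1 h 37 min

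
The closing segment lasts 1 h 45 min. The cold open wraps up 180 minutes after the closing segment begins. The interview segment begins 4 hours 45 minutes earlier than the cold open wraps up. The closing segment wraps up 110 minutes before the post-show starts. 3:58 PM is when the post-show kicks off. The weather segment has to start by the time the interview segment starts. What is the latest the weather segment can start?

10:38 AM

The closing segment ends at 3:58 PM − 110 min = 2:08 PM.
The closing segment starts at 2:08 PM − 105 min = 12:23 PM.
The cold open ends at 12:23 PM + 180 min = 3:23 PM.
The interview segment starts at 3:23 PM − 285 min = 10:38 AM.
The weather segment is bounded by the interview segment, so the latest it can start is 10:38 AM.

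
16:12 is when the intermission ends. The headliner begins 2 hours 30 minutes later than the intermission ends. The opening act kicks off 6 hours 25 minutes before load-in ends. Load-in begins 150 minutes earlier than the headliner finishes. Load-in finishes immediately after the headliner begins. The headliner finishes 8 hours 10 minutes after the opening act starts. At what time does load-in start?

The headliner starts at 16:12 + 150 min = 18:42.
So load-in ends at 18:42.
The opening act starts at 18:42 − 385 min = 12:17.
The headliner ends at 12:17 + 490 min = 20:27.
Load-in starts at 20:27 − 150 min = 17:57.

17:57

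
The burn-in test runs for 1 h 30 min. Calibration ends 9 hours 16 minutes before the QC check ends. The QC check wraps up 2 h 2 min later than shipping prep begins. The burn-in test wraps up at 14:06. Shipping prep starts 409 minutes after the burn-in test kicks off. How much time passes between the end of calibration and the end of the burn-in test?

The burn-in test starts at 14:06 − 90 min = 12:36.
Shipping prep starts at 12:36 + 409 min = 19:25.
The QC check ends at 19:25 + 122 min = 21:27.
Calibration ends at 21:27 − 556 min = 12:11.
From 12:11 to 14:06 is 1 hour 55 minutes.

1 hour 55 minutes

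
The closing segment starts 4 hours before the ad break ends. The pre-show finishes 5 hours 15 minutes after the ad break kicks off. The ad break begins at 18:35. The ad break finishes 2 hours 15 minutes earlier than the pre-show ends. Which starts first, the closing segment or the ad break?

The pre-show ends at 18:35 + 315 min = 23:50.
The ad break ends at 23:50 − 135 min = 21:35.
The closing segment starts at 21:35 − 240 min = 17:35.
The closing segment starts at 17:35 and the ad break starts at 18:35, so the closing segment is first.

the closing segment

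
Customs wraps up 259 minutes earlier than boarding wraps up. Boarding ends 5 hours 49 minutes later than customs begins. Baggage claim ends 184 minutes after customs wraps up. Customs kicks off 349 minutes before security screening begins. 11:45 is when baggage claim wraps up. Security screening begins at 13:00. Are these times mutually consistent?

Customs starts at 13:00 − 349 min = 07:11.
Boarding ends at 07:11 + 349 min = 13:00.
Customs ends at 13:00 − 259 min = 08:41.
Baggage claim ends at 08:41 + 184 min = 11:45.
That matches the stated 11:45, so the schedule is consistent.

Yes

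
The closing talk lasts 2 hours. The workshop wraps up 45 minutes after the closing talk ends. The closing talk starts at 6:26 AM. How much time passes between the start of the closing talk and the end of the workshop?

The closing talk ends at 6:26 AM + 120 min = 8:26 AM.
The workshop ends at 8:26 AM + 45 min = 9:11 AM.
From 6:26 AM to 9:11 AM is 165 minutes.

165 minutes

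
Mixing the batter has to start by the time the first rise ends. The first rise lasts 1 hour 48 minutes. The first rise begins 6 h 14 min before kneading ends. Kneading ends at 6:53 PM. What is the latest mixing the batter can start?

The first rise starts at 6:53 PM − 374 min = 12:39 PM.
The first rise ends at 12:39 PM + 108 min = 2:27 PM.
Mixing the batter is bounded by the first rise, so the latest it can start is 2:27 PM.

2:27 PM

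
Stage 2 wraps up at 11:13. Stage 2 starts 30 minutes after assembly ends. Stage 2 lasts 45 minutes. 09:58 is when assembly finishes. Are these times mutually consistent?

Stage 2 starts at 09:58 + 30 min = 10:28.
Stage 2 ends at 10:28 + 45 min = 11:13.
That matches the stated 11:13, so the schedule is consistent.

Yes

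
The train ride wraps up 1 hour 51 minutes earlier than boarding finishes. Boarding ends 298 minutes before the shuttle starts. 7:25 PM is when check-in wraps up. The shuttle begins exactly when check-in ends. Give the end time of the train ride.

12:36 PM

The shuttle starts at 7:25 PM.
Boarding ends at 7:25 PM − 298 min = 2:27 PM.
The train ride ends at 2:27 PM − 111 min = 12:36 PM.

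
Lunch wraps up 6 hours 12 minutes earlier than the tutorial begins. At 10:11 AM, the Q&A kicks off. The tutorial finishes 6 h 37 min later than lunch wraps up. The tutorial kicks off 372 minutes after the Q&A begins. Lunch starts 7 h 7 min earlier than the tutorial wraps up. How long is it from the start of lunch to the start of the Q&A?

The tutorial starts at 10:11 AM + 372 min = 4:23 PM.
Lunch ends at 4:23 PM − 372 min = 10:11 AM.
The tutorial ends at 10:11 AM + 397 min = 4:48 PM.
Lunch starts at 4:48 PM − 427 min = 9:41 AM.
From 9:41 AM to 10:11 AM is 0.5 hours.

0.5 hours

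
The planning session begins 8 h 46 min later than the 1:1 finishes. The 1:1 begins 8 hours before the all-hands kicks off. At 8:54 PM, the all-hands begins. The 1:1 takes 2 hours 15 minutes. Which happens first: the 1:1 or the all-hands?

the 1:1

The 1:1 starts at 8:54 PM − 480 min = 12:54 PM.
The 1:1 starts at 12:54 PM and the all-hands starts at 8:54 PM, so the 1:1 is first.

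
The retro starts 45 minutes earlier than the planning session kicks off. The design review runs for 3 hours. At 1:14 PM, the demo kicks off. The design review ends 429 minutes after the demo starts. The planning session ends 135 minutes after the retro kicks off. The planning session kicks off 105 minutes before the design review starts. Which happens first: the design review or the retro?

The design review ends at 1:14 PM + 429 min = 8:23 PM.
The design review starts at 8:23 PM − 180 min = 5:23 PM.
The planning session starts at 5:23 PM − 105 min = 3:38 PM.
The retro starts at 3:38 PM − 45 min = 2:53 PM.
The design review starts at 5:23 PM and the retro starts at 2:53 PM, so the retro is first.

the retro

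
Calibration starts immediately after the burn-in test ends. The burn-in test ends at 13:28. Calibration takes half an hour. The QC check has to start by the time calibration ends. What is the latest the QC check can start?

Calibration starts at 13:28.
Calibration ends at 13:28 + 30 min = 13:58.
The QC check is bounded by calibration, so the latest it can start is 13:58.

13:58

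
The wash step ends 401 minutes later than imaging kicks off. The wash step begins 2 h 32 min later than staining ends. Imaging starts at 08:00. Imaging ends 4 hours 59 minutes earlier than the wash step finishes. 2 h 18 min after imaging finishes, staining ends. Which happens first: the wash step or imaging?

The wash step ends at 08:00 + 401 min = 14:41.
Imaging ends at 14:41 − 299 min = 09:42.
Staining ends at 09:42 + 138 min = 12:00.
The wash step starts at 12:00 + 152 min = 14:32.
The wash step starts at 14:32 and imaging starts at 08:00, so imaging is first.

imaging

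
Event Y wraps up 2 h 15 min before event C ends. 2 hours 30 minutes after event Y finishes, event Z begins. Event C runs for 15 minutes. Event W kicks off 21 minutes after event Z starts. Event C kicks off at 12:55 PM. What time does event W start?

1:46 PM

Event C ends at 12:55 PM + 15 min = 1:10 PM.
Event Y ends at 1:10 PM − 135 min = 10:55 AM.
Event Z starts at 10:55 AM + 150 min = 1:25 PM.
Event W starts at 1:25 PM + 21 min = 1:46 PM.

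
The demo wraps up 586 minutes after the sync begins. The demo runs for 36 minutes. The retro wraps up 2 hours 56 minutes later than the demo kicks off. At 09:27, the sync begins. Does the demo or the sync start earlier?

the sync

The demo ends at 09:27 + 586 min = 19:13.
The demo starts at 19:13 − 36 min = 18:37.
The demo starts at 18:37 and the sync starts at 09:27, so the sync is first.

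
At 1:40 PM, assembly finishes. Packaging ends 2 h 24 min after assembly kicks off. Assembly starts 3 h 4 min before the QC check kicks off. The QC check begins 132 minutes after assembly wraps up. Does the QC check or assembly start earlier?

assembly

The QC check starts at 1:40 PM + 132 min = 3:52 PM.
Assembly starts at 3:52 PM − 184 min = 12:48 PM.
The QC check starts at 3:52 PM and assembly starts at 12:48 PM, so assembly is first.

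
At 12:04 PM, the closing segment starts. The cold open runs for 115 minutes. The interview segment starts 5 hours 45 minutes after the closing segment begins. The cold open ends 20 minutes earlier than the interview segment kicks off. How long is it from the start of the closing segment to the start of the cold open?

3 hours 30 minutes

The interview segment starts at 12:04 PM + 345 min = 5:49 PM.
The cold open ends at 5:49 PM − 20 min = 5:29 PM.
The cold open starts at 5:29 PM − 115 min = 3:34 PM.
From 12:04 PM to 3:34 PM is 3 hours 30 minutes.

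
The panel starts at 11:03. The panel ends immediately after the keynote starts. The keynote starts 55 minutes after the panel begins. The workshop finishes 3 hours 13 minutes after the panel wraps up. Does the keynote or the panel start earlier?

the panel

The keynote starts at 11:03 + 55 min = 11:58.
The keynote starts at 11:58 and the panel starts at 11:03, so the panel is first.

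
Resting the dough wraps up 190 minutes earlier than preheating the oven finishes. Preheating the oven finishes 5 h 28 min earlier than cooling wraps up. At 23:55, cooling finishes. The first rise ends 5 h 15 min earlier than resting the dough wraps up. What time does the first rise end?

Preheating the oven ends at 23:55 − 328 min = 18:27.
Resting the dough ends at 18:27 − 190 min = 15:17.
The first rise ends at 15:17 − 315 min = 10:02.

10:02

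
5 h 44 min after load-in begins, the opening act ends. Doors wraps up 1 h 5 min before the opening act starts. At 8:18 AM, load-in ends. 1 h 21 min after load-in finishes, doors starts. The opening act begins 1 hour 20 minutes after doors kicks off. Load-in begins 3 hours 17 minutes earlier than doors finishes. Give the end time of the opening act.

12:21 PM

Doors starts at 8:18 AM + 81 min = 9:39 AM.
The opening act starts at 9:39 AM + 80 min = 10:59 AM.
Doors ends at 10:59 AM − 65 min = 9:54 AM.
Load-in starts at 9:54 AM − 197 min = 6:37 AM.
The opening act ends at 6:37 AM + 344 min = 12:21 PM.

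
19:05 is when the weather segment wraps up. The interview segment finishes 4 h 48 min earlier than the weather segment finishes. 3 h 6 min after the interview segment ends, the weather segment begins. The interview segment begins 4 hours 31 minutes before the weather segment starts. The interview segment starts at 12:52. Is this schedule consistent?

The interview segment ends at 19:05 − 288 min = 14:17.
The weather segment starts at 14:17 + 186 min = 17:23.
The interview segment starts at 17:23 − 271 min = 12:52.
That matches the stated 12:52, so the schedule is consistent.

Yes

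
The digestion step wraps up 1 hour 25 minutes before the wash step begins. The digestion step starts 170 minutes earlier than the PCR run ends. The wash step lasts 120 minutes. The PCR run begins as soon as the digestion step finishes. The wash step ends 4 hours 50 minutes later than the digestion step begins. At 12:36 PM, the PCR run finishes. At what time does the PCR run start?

11:11 AM

The digestion step starts at 12:36 PM − 170 min = 9:46 AM.
The wash step ends at 9:46 AM + 290 min = 2:36 PM.
The wash step starts at 2:36 PM − 120 min = 12:36 PM.
The digestion step ends at 12:36 PM − 85 min = 11:11 AM.
So the PCR run starts at 11:11 AM.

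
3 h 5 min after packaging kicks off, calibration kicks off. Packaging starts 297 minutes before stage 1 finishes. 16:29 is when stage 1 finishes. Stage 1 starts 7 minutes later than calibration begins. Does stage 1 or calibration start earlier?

Packaging starts at 16:29 − 297 min = 11:32.
Calibration starts at 11:32 + 185 min = 14:37.
Stage 1 starts at 14:37 + 7 min = 14:44.
Stage 1 starts at 14:44 and calibration starts at 14:37, so calibration is first.

calibration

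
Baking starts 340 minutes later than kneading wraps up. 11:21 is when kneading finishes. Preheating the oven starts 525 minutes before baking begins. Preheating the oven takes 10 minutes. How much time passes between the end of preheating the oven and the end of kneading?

Baking starts at 11:21 + 340 min = 17:01.
Preheating the oven starts at 17:01 − 525 min = 08:16.
Preheating the oven ends at 08:16 + 10 min = 08:26.
From 08:26 to 11:21 is 2 h 55 min.

2 h 55 min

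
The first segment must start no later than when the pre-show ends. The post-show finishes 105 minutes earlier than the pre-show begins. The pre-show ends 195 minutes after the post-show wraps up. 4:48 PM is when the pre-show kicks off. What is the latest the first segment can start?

6:18 PM

The post-show ends at 4:48 PM − 105 min = 3:03 PM.
The pre-show ends at 3:03 PM + 195 min = 6:18 PM.
The first segment is bounded by the pre-show, so the latest it can start is 6:18 PM.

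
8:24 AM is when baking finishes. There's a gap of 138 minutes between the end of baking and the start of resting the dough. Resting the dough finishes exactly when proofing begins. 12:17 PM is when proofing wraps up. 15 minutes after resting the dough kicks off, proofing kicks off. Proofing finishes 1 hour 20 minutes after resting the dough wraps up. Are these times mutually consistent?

Yes

Resting the dough starts at 8:24 AM + 138 min = 10:42 AM.
Proofing starts at 10:42 AM + 15 min = 10:57 AM.
So resting the dough ends at 10:57 AM.
Proofing ends at 10:57 AM + 80 min = 12:17 PM.
That matches the stated 12:17 PM, so the schedule is consistent.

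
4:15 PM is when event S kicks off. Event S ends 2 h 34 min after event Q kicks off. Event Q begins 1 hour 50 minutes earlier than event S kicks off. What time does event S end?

4:59 PM

Event Q starts at 4:15 PM − 110 min = 2:25 PM.
Event S ends at 2:25 PM + 154 min = 4:59 PM.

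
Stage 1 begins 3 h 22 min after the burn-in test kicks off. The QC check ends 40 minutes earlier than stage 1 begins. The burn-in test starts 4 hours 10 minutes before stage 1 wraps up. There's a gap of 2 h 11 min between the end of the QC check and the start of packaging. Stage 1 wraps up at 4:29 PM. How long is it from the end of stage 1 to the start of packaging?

The burn-in test starts at 4:29 PM − 250 min = 12:19 PM.
Stage 1 starts at 12:19 PM + 202 min = 3:41 PM.
The QC check ends at 3:41 PM − 40 min = 3:01 PM.
Packaging starts at 3:01 PM + 131 min = 5:12 PM.
From 4:29 PM to 5:12 PM is 43 minutes.

43 minutes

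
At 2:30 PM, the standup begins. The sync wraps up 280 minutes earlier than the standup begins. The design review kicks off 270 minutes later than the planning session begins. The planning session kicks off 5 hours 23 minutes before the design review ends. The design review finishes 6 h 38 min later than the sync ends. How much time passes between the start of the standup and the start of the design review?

The sync ends at 2:30 PM − 280 min = 9:50 AM.
The design review ends at 9:50 AM + 398 min = 4:28 PM.
The planning session starts at 4:28 PM − 323 min = 11:05 AM.
The design review starts at 11:05 AM + 270 min = 3:35 PM.
From 2:30 PM to 3:35 PM is 1 hour 5 minutes.

1 hour 5 minutes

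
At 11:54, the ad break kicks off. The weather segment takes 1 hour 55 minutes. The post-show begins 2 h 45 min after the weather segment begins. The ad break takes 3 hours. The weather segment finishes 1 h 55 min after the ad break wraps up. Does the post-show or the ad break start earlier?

the ad break

The ad break ends at 11:54 + 180 min = 14:54.
The weather segment ends at 14:54 + 115 min = 16:49.
The weather segment starts at 16:49 − 115 min = 14:54.
The post-show starts at 14:54 + 165 min = 17:39.
The post-show starts at 17:39 and the ad break starts at 11:54, so the ad break is first.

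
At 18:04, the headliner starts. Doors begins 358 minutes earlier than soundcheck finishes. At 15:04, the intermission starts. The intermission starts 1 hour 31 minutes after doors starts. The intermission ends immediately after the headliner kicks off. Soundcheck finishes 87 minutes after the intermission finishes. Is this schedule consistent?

The intermission ends at 18:04.
Soundcheck ends at 18:04 + 87 min = 19:31.
Doors starts at 19:31 − 358 min = 13:33.
The intermission starts at 13:33 + 91 min = 15:04.
That matches the stated 15:04, so the schedule is consistent.

Yes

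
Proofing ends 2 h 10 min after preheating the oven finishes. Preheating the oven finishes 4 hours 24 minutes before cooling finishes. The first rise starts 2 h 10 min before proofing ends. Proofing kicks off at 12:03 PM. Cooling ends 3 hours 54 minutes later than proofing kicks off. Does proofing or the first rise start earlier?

Cooling ends at 12:03 PM + 234 min = 3:57 PM.
Preheating the oven ends at 3:57 PM − 264 min = 11:33 AM.
Proofing ends at 11:33 AM + 130 min = 1:43 PM.
The first rise starts at 1:43 PM − 130 min = 11:33 AM.
Proofing starts at 12:03 PM and the first rise starts at 11:33 AM, so the first rise is first.

the first rise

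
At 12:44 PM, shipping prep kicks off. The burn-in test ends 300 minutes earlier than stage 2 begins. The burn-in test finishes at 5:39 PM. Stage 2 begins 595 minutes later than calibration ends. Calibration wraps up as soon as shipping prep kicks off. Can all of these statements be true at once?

Yes

Calibration ends at 12:44 PM.
Stage 2 starts at 12:44 PM + 595 min = 10:39 PM.
The burn-in test ends at 10:39 PM − 300 min = 5:39 PM.
That matches the stated 5:39 PM, so the schedule is consistent.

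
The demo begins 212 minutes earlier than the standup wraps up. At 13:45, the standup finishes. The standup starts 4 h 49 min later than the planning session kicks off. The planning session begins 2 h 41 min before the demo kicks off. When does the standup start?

12:21

The demo starts at 13:45 − 212 min = 10:13.
The planning session starts at 10:13 − 161 min = 07:32.
The standup starts at 07:32 + 289 min = 12:21.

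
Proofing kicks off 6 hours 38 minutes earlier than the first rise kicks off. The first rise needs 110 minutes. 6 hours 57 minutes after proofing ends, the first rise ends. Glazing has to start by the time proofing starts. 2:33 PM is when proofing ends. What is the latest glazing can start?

1:02 PM

The first rise ends at 2:33 PM + 417 min = 9:30 PM.
The first rise starts at 9:30 PM − 110 min = 7:40 PM.
Proofing starts at 7:40 PM − 398 min = 1:02 PM.
Glazing is bounded by proofing, so the latest it can start is 1:02 PM.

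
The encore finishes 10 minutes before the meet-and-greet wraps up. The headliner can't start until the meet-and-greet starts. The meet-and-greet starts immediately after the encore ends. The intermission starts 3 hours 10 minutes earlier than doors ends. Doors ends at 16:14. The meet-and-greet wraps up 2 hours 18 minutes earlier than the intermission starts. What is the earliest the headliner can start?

10:36

The intermission starts at 16:14 − 190 min = 13:04.
The meet-and-greet ends at 13:04 − 138 min = 10:46.
The encore ends at 10:46 − 10 min = 10:36.
So the meet-and-greet starts at 10:36.
The headliner is bounded by the meet-and-greet, so the earliest it can start is 10:36.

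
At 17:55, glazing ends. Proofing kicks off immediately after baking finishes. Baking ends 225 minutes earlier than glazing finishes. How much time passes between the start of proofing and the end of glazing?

3 h 45 min

Baking ends at 17:55 − 225 min = 14:10.
So proofing starts at 14:10.
From 14:10 to 17:55 is 3 h 45 min.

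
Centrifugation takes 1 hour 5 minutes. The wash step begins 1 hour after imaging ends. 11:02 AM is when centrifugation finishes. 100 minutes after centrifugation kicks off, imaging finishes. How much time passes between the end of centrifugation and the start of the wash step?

Centrifugation starts at 11:02 AM − 65 min = 9:57 AM.
Imaging ends at 9:57 AM + 100 min = 11:37 AM.
The wash step starts at 11:37 AM + 60 min = 12:37 PM.
From 11:02 AM to 12:37 PM is 1 hour 35 minutes.

1 hour 35 minutes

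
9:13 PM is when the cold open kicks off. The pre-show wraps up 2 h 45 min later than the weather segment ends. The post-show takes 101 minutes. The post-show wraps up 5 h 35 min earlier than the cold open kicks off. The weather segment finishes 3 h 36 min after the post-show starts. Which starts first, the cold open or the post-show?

The post-show ends at 9:13 PM − 335 min = 3:38 PM.
The post-show starts at 3:38 PM − 101 min = 1:57 PM.
The cold open starts at 9:13 PM and the post-show starts at 1:57 PM, so the post-show is first.

the post-show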